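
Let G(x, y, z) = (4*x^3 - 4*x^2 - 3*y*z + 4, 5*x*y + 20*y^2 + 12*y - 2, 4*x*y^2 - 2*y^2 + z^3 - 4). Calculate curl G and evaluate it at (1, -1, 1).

(∇×G)₁ = ∂G₃/∂y − ∂G₂/∂z = 8*x*y - 4*y
(∇×G)₂ = ∂G₁/∂z − ∂G₃/∂x = -4*y^2 - 3*y
(∇×G)₃ = ∂G₂/∂x − ∂G₁/∂y = 5*y + 3*z
∇×G = (8*x*y - 4*y, -4*y^2 - 3*y, 5*y + 3*z)
At (1, -1, 1): (-4, -1, -2).

(-4, -1, -2)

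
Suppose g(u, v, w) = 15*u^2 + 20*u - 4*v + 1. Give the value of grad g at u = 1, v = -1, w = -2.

∂g/∂u = 30*u + 20
∂g/∂v = -4
∂g/∂w = 0
∇g = (30*u + 20, -4, 0)
At (1, -1, -2): (50, -4, 0).

(50, -4, 0)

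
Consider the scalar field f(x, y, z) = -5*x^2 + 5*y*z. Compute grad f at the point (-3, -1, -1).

∂f/∂x = -10*x
∂f/∂y = 5*z
∂f/∂z = 5*y
∇f = (-10*x, 5*z, 5*y)
At (-3, -1, -1): (30, -5, -5).

(30, -5, -5)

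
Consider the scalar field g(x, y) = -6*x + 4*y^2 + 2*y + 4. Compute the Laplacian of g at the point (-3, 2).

8

∂²g/∂x² = 0
∂²g/∂y² = 8
∇²g = 8
At (-3, 2): 8.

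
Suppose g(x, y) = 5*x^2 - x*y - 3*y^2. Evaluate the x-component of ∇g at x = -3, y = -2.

(∇g)_1 = ∂g/∂x = 10*x - y
At (-3, -2): -28.

-28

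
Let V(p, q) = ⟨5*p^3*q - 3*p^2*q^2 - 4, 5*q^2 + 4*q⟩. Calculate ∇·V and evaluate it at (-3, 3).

∂V₁/∂p = 15*p^2*q - 6*p*q^2
∂V₂/∂q = 10*q + 4
∇·V = 15*p^2*q - 6*p*q^2 + 10*q + 4
At (-3, 3): 601.

601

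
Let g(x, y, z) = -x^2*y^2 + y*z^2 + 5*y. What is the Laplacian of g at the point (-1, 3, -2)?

-14

∂²g/∂x² = -2*y^2
∂²g/∂y² = -2*x^2
∂²g/∂z² = 2*y
∇²g = -2*x^2 - 2*y^2 + 2*y
At (-1, 3, -2): -14.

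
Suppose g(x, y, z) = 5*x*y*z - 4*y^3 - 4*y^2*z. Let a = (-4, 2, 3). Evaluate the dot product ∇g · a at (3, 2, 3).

∂g/∂x = 5*y*z
∂g/∂y = 5*x*z - 12*y^2 - 8*y*z
∂g/∂z = 5*x*y - 4*y^2
∇g at (3, 2, 3) = (30, -51, 14)
∇g · a = (30)(-4) + (-51)(2) + (14)(3) = -180

-180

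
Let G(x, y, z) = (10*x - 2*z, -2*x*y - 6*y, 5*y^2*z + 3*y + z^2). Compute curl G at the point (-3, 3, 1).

(33, -2, -6)

(∇×G)₁ = ∂G₃/∂y − ∂G₂/∂z = 10*y*z + 3
(∇×G)₂ = ∂G₁/∂z − ∂G₃/∂x = -2
(∇×G)₃ = ∂G₂/∂x − ∂G₁/∂y = -2*y
∇×G = (10*y*z + 3, -2, -2*y)
At (-3, 3, 1): (33, -2, -6).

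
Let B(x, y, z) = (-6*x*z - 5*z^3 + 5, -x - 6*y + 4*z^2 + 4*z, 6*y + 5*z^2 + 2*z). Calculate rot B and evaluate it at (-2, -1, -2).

(18, -48, -1)

(∇×B)₁ = ∂B₃/∂y − ∂B₂/∂z = -8*z + 2
(∇×B)₂ = ∂B₁/∂z − ∂B₃/∂x = -6*x - 15*z^2
(∇×B)₃ = ∂B₂/∂x − ∂B₁/∂y = -1
∇×B = (-8*z + 2, -6*x - 15*z^2, -1)
At (-2, -1, -2): (18, -48, -1).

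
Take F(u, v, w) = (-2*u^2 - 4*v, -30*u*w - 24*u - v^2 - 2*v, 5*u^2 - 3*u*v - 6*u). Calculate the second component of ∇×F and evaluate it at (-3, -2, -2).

(∇×F)_2 = ∂F₁/∂w − ∂F₃/∂u
= 0 − (10*u - 3*v - 6)
= -10*u + 3*v + 6
At (-3, -2, -2): 30.

30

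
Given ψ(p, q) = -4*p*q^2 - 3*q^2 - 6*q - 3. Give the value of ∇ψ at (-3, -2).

(-16, -42)

∂ψ/∂p = -4*q^2
∂ψ/∂q = -8*p*q - 6*q - 6
∇ψ = (-4*q^2, -8*p*q - 6*q - 6)
At (-3, -2): (-16, -42).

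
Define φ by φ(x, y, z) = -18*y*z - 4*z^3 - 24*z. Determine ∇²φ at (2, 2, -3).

∂²φ/∂x² = 0
∂²φ/∂y² = 0
∂²φ/∂z² = -24*z
∇²φ = -24*z
At (2, 2, -3): 72.

72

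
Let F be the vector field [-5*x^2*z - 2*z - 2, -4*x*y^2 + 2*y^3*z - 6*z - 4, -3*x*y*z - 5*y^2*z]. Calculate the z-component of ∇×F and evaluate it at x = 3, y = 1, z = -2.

-4

(∇×F)_3 = ∂F₂/∂x − ∂F₁/∂y
= -4*y^2 − (0)
= -4*y^2
At (3, 1, -2): -4.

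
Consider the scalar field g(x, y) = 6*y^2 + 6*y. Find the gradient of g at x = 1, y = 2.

(0, 30)

∂g/∂x = 0
∂g/∂y = 12*y + 6
∇g = (0, 12*y + 6)
At (1, 2): (0, 30).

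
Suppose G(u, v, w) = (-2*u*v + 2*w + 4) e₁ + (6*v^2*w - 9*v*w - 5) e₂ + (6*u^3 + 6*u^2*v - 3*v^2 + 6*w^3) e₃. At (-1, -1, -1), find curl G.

(-3, -28, -2)

(∇×G)₁ = ∂G₃/∂v − ∂G₂/∂w = 6*u^2 - 6*v^2 + 3*v
(∇×G)₂ = ∂G₁/∂w − ∂G₃/∂u = -18*u^2 - 12*u*v + 2
(∇×G)₃ = ∂G₂/∂u − ∂G₁/∂v = 2*u
∇×G = (6*u^2 - 6*v^2 + 3*v, -18*u^2 - 12*u*v + 2, 2*u)
At (-1, -1, -1): (-3, -28, -2).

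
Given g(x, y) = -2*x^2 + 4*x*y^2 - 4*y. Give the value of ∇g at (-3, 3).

∂g/∂x = -4*x + 4*y^2
∂g/∂y = 8*x*y - 4
∇g = (-4*x + 4*y^2, 8*x*y - 4)
At (-3, 3): (48, -76).

(48, -76)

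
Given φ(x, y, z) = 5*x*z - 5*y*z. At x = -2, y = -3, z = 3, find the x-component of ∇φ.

(∇φ)_1 = ∂φ/∂x = 5*z
At (-2, -3, 3): 15.

15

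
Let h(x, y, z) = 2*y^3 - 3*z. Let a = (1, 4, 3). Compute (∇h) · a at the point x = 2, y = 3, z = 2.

∂h/∂x = 0
∂h/∂y = 6*y^2
∂h/∂z = -3
∇h at (2, 3, 2) = (0, 54, -3)
∇h · a = (0)(1) + (54)(4) + (-3)(3) = 207

207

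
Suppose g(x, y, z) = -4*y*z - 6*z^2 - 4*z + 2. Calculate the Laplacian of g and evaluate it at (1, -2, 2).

∂²g/∂x² = 0
∂²g/∂y² = 0
∂²g/∂z² = -12
∇²g = -12
At (1, -2, 2): -12.

-12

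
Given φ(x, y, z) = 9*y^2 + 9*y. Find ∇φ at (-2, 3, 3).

∂φ/∂x = 0
∂φ/∂y = 18*y + 9
∂φ/∂z = 0
∇φ = (0, 18*y + 9, 0)
At (-2, 3, 3): (0, 63, 0).

(0, 63, 0)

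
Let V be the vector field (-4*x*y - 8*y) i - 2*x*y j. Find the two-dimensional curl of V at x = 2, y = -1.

∂V₂/∂x = -2*y
∂V₁/∂y = -4*x - 8
Scalar curl = 4*x - 2*y + 8
At (2, -1): 18.

18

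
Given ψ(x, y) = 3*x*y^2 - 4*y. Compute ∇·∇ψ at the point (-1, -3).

∂²ψ/∂x² = 0
∂²ψ/∂y² = 6*x
∇²ψ = 6*x
At (-1, -3): -6.

-6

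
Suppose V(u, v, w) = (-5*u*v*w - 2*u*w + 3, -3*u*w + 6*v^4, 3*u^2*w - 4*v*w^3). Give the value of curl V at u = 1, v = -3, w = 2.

(∇×V)₁ = ∂V₃/∂v − ∂V₂/∂w = 3*u - 4*w^3
(∇×V)₂ = ∂V₁/∂w − ∂V₃/∂u = -5*u*v - 6*u*w - 2*u
(∇×V)₃ = ∂V₂/∂u − ∂V₁/∂v = 5*u*w - 3*w
∇×V = (3*u - 4*w^3, -5*u*v - 6*u*w - 2*u, 5*u*w - 3*w)
At (1, -3, 2): (-29, 1, 4).

(-29, 1, 4)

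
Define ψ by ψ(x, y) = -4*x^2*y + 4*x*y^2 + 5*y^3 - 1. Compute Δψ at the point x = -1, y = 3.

58

∂²ψ/∂x² = -8*y
∂²ψ/∂y² = 2*(4*x + 15*y)
∇²ψ = 8*x + 22*y
At (-1, 3): 58.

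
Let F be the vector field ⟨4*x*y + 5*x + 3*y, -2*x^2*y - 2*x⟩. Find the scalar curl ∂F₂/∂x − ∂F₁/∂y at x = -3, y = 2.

31

∂F₂/∂x = -4*x*y - 2
∂F₁/∂y = 4*x + 3
Scalar curl = -4*x*y - 4*x - 5
At (-3, 2): 31.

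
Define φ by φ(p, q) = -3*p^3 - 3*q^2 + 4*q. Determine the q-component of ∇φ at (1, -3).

22

(∇φ)_2 = ∂φ/∂q = -6*q + 4
At (1, -3): 22.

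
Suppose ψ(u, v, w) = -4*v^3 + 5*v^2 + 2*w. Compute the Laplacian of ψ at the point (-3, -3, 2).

∂²ψ/∂u² = 0
∂²ψ/∂v² = 2*(-12*v + 5)
∂²ψ/∂w² = 0
∇²ψ = -24*v + 10
At (-3, -3, 2): 82.

82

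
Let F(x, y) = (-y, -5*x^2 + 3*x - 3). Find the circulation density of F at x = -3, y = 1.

∂F₂/∂x = -10*x + 3
∂F₁/∂y = -1
Scalar curl = -10*x + 4
At (-3, 1): 34.

34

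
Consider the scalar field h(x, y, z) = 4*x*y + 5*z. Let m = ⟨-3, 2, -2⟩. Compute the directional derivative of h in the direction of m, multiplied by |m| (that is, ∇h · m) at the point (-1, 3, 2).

∂h/∂x = 4*y
∂h/∂y = 4*x
∂h/∂z = 5
∇h at (-1, 3, 2) = (12, -4, 5)
∇h · m = (12)(-3) + (-4)(2) + (5)(-2) = -54

-54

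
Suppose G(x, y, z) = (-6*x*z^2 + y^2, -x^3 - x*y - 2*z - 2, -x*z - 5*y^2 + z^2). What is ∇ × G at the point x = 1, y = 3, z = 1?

(-28, -11, -12)

(∇×G)₁ = ∂G₃/∂y − ∂G₂/∂z = -10*y + 2
(∇×G)₂ = ∂G₁/∂z − ∂G₃/∂x = -12*x*z + z
(∇×G)₃ = ∂G₂/∂x − ∂G₁/∂y = -3*x^2 - 3*y
∇×G = (-10*y + 2, -12*x*z + z, -3*x^2 - 3*y)
At (1, 3, 1): (-28, -11, -12).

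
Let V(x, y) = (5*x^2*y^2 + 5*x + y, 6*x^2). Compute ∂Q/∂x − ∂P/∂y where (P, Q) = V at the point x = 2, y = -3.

143

∂V₂/∂x = 12*x
∂V₁/∂y = 10*x^2*y + 1
Scalar curl = -10*x^2*y + 12*x - 1
At (2, -3): 143.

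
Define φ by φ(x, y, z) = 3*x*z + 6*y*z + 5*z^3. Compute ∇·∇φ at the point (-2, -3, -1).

∂²φ/∂x² = 0
∂²φ/∂y² = 0
∂²φ/∂z² = 30*z
∇²φ = 30*z
At (-2, -3, -1): -30.

-30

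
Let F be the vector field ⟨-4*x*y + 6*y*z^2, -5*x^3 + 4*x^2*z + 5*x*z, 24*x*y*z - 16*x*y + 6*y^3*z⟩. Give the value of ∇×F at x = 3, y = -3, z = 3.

(603, 60, -90)

(∇×F)₁ = ∂F₃/∂y − ∂F₂/∂z = -4*x^2 + 24*x*z - 21*x + 18*y^2*z
(∇×F)₂ = ∂F₁/∂z − ∂F₃/∂x = -12*y*z + 16*y
(∇×F)₃ = ∂F₂/∂x − ∂F₁/∂y = -15*x^2 + 8*x*z + 4*x - 6*z^2 + 5*z
∇×F = (-4*x^2 + 24*x*z - 21*x + 18*y^2*z, -12*y*z + 16*y, -15*x^2 + 8*x*z + 4*x - 6*z^2 + 5*z)
At (3, -3, 3): (603, 60, -90).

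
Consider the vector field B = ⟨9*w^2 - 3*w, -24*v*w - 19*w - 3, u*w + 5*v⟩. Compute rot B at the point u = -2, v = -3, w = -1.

(∇×B)₁ = ∂B₃/∂v − ∂B₂/∂w = 24*v + 24
(∇×B)₂ = ∂B₁/∂w − ∂B₃/∂u = 17*w - 3
(∇×B)₃ = ∂B₂/∂u − ∂B₁/∂v = 0
∇×B = (24*v + 24, 17*w - 3, 0)
At (-2, -3, -1): (-48, -20, 0).

(-48, -20, 0)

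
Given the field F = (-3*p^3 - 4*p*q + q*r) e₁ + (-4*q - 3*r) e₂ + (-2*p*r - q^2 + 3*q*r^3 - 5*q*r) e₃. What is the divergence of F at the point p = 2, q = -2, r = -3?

∂F₁/∂p = -9*p^2 - 4*q
∂F₂/∂q = -4
∂F₃/∂r = -2*p + 9*q*r^2 - 5*q
∇·F = -9*p^2 - 2*p + 9*q*r^2 - 9*q - 4
At (2, -2, -3): -188.

-188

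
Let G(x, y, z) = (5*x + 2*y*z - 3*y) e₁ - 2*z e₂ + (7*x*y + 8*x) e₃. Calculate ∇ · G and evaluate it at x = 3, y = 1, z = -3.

∂G₁/∂x = 5
∂G₂/∂y = 0
∂G₃/∂z = 0
∇·G = 5
At (3, 1, -3): 5.

5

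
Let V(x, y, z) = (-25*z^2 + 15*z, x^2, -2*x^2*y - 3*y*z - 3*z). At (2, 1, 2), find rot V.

(∇×V)₁ = ∂V₃/∂y − ∂V₂/∂z = -2*x^2 - 3*z
(∇×V)₂ = ∂V₁/∂z − ∂V₃/∂x = 4*x*y - 50*z + 15
(∇×V)₃ = ∂V₂/∂x − ∂V₁/∂y = 2*x
∇×V = (-2*x^2 - 3*z, 4*x*y - 50*z + 15, 2*x)
At (2, 1, 2): (-14, -77, 4).

(-14, -77, 4)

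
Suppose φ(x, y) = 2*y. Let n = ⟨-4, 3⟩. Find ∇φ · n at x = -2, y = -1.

∂φ/∂x = 0
∂φ/∂y = 2
∇φ at (-2, -1) = (0, 2)
∇φ · n = (0)(-4) + (2)(3) = 6

6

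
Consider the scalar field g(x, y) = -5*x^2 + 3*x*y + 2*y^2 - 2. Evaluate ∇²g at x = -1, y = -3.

-6

∂²g/∂x² = -10
∂²g/∂y² = 4
∇²g = -6
At (-1, -3): -6.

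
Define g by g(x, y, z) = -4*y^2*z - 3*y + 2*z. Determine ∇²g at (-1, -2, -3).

24

∂²g/∂x² = 0
∂²g/∂y² = -8*z
∂²g/∂z² = 0
∇²g = -8*z
At (-1, -2, -3): 24.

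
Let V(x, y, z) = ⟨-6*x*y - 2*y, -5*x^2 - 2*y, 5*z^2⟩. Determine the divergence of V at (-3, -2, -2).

∂V₁/∂x = -6*y
∂V₂/∂y = -2
∂V₃/∂z = 10*z
∇·V = -6*y + 10*z - 2
At (-3, -2, -2): -10.

-10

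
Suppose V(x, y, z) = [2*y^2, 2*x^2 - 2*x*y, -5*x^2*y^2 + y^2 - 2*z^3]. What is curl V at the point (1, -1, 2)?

(8, 10, 10)

(∇×V)₁ = ∂V₃/∂y − ∂V₂/∂z = -10*x^2*y + 2*y
(∇×V)₂ = ∂V₁/∂z − ∂V₃/∂x = 10*x*y^2
(∇×V)₃ = ∂V₂/∂x − ∂V₁/∂y = 4*x - 6*y
∇×V = (-10*x^2*y + 2*y, 10*x*y^2, 4*x - 6*y)
At (1, -1, 2): (8, 10, 10).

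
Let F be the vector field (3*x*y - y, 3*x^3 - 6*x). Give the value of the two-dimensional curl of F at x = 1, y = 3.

∂F₂/∂x = 9*x^2 - 6
∂F₁/∂y = 3*x - 1
Scalar curl = 9*x^2 - 3*x - 5
At (1, 3): 1.

1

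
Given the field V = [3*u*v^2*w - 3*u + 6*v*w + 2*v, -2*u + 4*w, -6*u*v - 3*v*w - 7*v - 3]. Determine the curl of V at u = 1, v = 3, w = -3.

(∇×V)₁ = ∂V₃/∂v − ∂V₂/∂w = -6*u - 3*w - 11
(∇×V)₂ = ∂V₁/∂w − ∂V₃/∂u = 3*u*v^2 + 12*v
(∇×V)₃ = ∂V₂/∂u − ∂V₁/∂v = -6*u*v*w - 6*w - 4
∇×V = (-6*u - 3*w - 11, 3*u*v^2 + 12*v, -6*u*v*w - 6*w - 4)
At (1, 3, -3): (-8, 63, 68).

(-8, 63, 68)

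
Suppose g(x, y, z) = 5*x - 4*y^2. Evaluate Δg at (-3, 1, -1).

∂²g/∂x² = 0
∂²g/∂y² = -8
∂²g/∂z² = 0
∇²g = -8
At (-3, 1, -1): -8.

-8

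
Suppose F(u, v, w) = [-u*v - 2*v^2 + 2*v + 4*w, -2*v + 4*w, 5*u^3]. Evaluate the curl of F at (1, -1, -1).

(∇×F)₁ = ∂F₃/∂v − ∂F₂/∂w = -4
(∇×F)₂ = ∂F₁/∂w − ∂F₃/∂u = -15*u^2 + 4
(∇×F)₃ = ∂F₂/∂u − ∂F₁/∂v = u + 4*v - 2
∇×F = (-4, -15*u^2 + 4, u + 4*v - 2)
At (1, -1, -1): (-4, -11, -5).

(-4, -11, -5)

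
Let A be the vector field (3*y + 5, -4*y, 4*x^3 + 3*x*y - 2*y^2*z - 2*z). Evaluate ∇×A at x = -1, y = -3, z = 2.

(∇×A)₁ = ∂A₃/∂y − ∂A₂/∂z = 3*x - 4*y*z
(∇×A)₂ = ∂A₁/∂z − ∂A₃/∂x = -12*x^2 - 3*y
(∇×A)₃ = ∂A₂/∂x − ∂A₁/∂y = -3
∇×A = (3*x - 4*y*z, -12*x^2 - 3*y, -3)
At (-1, -3, 2): (21, -3, -3).

(21, -3, -3)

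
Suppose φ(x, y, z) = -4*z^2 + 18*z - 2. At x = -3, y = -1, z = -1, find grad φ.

∂φ/∂x = 0
∂φ/∂y = 0
∂φ/∂z = -8*z + 18
∇φ = (0, 0, -8*z + 18)
At (-3, -1, -1): (0, 0, 26).

(0, 0, 26)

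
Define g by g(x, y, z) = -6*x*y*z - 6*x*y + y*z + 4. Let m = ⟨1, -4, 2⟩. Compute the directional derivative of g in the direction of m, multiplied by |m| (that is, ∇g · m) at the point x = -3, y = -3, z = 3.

∂g/∂x = -6*y*z - 6*y
∂g/∂y = -6*x*z - 6*x + z
∂g/∂z = -6*x*y + y
∇g at (-3, -3, 3) = (72, 75, -57)
∇g · m = (72)(1) + (75)(-4) + (-57)(2) = -342

-342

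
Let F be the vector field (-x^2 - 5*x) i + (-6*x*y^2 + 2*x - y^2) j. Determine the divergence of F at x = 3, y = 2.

-87

∂F₁/∂x = -2*x - 5
∂F₂/∂y = -12*x*y - 2*y
∇·F = -12*x*y - 2*x - 2*y - 5
At (3, 2): -87.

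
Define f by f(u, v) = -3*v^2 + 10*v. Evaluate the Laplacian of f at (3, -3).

-6

∂²f/∂u² = 0
∂²f/∂v² = -6
∇²f = -6
At (3, -3): -6.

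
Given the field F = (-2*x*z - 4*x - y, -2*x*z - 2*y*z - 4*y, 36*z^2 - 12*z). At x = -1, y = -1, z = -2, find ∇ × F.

(∇×F)₁ = ∂F₃/∂y − ∂F₂/∂z = 2*x + 2*y
(∇×F)₂ = ∂F₁/∂z − ∂F₃/∂x = -2*x
(∇×F)₃ = ∂F₂/∂x − ∂F₁/∂y = -2*z + 1
∇×F = (2*x + 2*y, -2*x, -2*z + 1)
At (-1, -1, -2): (-4, 2, 5).

(-4, 2, 5)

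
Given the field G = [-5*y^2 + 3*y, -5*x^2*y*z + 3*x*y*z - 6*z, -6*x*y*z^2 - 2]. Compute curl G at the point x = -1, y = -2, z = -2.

(∇×G)₁ = ∂G₃/∂y − ∂G₂/∂z = 5*x^2*y - 3*x*y - 6*x*z^2 + 6
(∇×G)₂ = ∂G₁/∂z − ∂G₃/∂x = 6*y*z^2
(∇×G)₃ = ∂G₂/∂x − ∂G₁/∂y = -10*x*y*z + 3*y*z + 10*y - 3
∇×G = (5*x^2*y - 3*x*y - 6*x*z^2 + 6, 6*y*z^2, -10*x*y*z + 3*y*z + 10*y - 3)
At (-1, -2, -2): (14, -48, 29).

(14, -48, 29)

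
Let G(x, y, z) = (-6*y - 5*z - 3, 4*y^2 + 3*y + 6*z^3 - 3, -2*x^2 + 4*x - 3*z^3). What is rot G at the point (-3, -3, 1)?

(-18, -21, 6)

(∇×G)₁ = ∂G₃/∂y − ∂G₂/∂z = -18*z^2
(∇×G)₂ = ∂G₁/∂z − ∂G₃/∂x = 4*x - 9
(∇×G)₃ = ∂G₂/∂x − ∂G₁/∂y = 6
∇×G = (-18*z^2, 4*x - 9, 6)
At (-3, -3, 1): (-18, -21, 6).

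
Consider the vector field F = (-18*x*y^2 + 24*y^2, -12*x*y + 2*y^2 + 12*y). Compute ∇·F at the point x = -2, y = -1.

14

∂F₁/∂x = -18*y^2
∂F₂/∂y = -12*x + 4*y + 12
∇·F = -12*x - 18*y^2 + 4*y + 12
At (-2, -1): 14.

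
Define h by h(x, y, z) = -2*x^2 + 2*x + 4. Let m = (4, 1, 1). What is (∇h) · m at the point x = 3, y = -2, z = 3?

-40

∂h/∂x = -4*x + 2
∂h/∂y = 0
∂h/∂z = 0
∇h at (3, -2, 3) = (-10, 0, 0)
∇h · m = (-10)(4) + (0)(1) + (0)(1) = -40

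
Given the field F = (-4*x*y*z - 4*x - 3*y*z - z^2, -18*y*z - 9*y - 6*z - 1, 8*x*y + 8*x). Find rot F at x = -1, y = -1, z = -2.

(∇×F)₁ = ∂F₃/∂y − ∂F₂/∂z = 8*x + 18*y + 6
(∇×F)₂ = ∂F₁/∂z − ∂F₃/∂x = -4*x*y - 11*y - 2*z - 8
(∇×F)₃ = ∂F₂/∂x − ∂F₁/∂y = 4*x*z + 3*z
∇×F = (8*x + 18*y + 6, -4*x*y - 11*y - 2*z - 8, 4*x*z + 3*z)
At (-1, -1, -2): (-20, 3, 2).

(-20, 3, 2)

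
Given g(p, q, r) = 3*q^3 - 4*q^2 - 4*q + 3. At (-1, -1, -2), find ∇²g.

-26

∂²g/∂p² = 0
∂²g/∂q² = 2*(9*q - 4)
∂²g/∂r² = 0
∇²g = 18*q - 8
At (-1, -1, -2): -26.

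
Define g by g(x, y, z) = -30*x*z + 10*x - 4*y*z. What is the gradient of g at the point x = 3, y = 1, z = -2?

∂g/∂x = -30*z + 10
∂g/∂y = -4*z
∂g/∂z = -30*x - 4*y
∇g = (-30*z + 10, -4*z, -30*x - 4*y)
At (3, 1, -2): (70, 8, -94).

(70, 8, -94)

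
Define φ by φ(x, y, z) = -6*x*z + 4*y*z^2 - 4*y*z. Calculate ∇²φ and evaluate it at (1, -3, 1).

∂²φ/∂x² = 0
∂²φ/∂y² = 0
∂²φ/∂z² = 8*y
∇²φ = 8*y
At (1, -3, 1): -24.

-24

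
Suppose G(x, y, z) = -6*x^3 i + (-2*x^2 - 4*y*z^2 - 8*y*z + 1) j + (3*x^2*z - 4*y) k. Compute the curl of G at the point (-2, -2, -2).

(∇×G)₁ = ∂G₃/∂y − ∂G₂/∂z = 8*y*z + 8*y - 4
(∇×G)₂ = ∂G₁/∂z − ∂G₃/∂x = -6*x*z
(∇×G)₃ = ∂G₂/∂x − ∂G₁/∂y = -4*x
∇×G = (8*y*z + 8*y - 4, -6*x*z, -4*x)
At (-2, -2, -2): (12, -24, 8).

(12, -24, 8)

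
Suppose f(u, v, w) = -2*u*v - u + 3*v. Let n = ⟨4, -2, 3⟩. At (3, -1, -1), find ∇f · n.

∂f/∂u = -2*v - 1
∂f/∂v = -2*u + 3
∂f/∂w = 0
∇f at (3, -1, -1) = (1, -3, 0)
∇f · n = (1)(4) + (-3)(-2) + (0)(3) = 10

10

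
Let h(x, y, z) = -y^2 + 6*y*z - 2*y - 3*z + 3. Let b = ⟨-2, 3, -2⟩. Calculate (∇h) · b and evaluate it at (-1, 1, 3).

∂h/∂x = 0
∂h/∂y = -2*y + 6*z - 2
∂h/∂z = 6*y - 3
∇h at (-1, 1, 3) = (0, 14, 3)
∇h · b = (0)(-2) + (14)(3) + (3)(-2) = 36

36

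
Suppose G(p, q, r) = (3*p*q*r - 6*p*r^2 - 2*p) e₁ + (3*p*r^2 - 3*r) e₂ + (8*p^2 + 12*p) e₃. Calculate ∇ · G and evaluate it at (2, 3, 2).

∂G₁/∂p = 3*q*r - 6*r^2 - 2
∂G₂/∂q = 0
∂G₃/∂r = 0
∇·G = 3*q*r - 6*r^2 - 2
At (2, 3, 2): -8.

-8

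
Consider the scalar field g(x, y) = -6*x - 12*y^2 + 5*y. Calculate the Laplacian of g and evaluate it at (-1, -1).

-24

∂²g/∂x² = 0
∂²g/∂y² = -24
∇²g = -24
At (-1, -1): -24.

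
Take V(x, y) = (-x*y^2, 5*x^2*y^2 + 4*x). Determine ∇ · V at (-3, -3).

-279

∂V₁/∂x = -y^2
∂V₂/∂y = 10*x^2*y
∇·V = 10*x^2*y - y^2
At (-3, -3): -279.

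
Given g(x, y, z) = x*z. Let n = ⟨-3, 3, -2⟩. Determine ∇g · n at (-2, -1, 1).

∂g/∂x = z
∂g/∂y = 0
∂g/∂z = x
∇g at (-2, -1, 1) = (1, 0, -2)
∇g · n = (1)(-3) + (0)(3) + (-2)(-2) = 1

1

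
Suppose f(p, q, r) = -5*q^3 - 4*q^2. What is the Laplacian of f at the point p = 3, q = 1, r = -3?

∂²f/∂p² = 0
∂²f/∂q² = -2*(15*q + 4)
∂²f/∂r² = 0
∇²f = -30*q - 8
At (3, 1, -3): -38.

-38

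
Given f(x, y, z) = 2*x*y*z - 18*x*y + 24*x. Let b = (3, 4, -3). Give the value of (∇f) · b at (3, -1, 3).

∂f/∂x = 2*y*z - 18*y + 24
∂f/∂y = 2*x*z - 18*x
∂f/∂z = 2*x*y
∇f at (3, -1, 3) = (36, -36, -6)
∇f · b = (36)(3) + (-36)(4) + (-6)(-3) = -18

-18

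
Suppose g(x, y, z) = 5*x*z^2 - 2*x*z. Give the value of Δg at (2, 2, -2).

∂²g/∂x² = 0
∂²g/∂y² = 0
∂²g/∂z² = 10*x
∇²g = 10*x
At (2, 2, -2): 20.

20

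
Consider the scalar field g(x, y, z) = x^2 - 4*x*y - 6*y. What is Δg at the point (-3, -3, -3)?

∂²g/∂x² = 2
∂²g/∂y² = 0
∂²g/∂z² = 0
∇²g = 2
At (-3, -3, -3): 2.

2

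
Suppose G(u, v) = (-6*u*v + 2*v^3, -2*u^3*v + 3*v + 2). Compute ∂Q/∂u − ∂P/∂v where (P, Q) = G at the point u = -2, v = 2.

∂G₂/∂u = -6*u^2*v
∂G₁/∂v = -6*u + 6*v^2
Scalar curl = -6*u^2*v + 6*u - 6*v^2
At (-2, 2): -84.

-84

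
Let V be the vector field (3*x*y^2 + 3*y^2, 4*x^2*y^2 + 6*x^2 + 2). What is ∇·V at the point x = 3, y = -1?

-69

∂V₁/∂x = 3*y^2
∂V₂/∂y = 8*x^2*y
∇·V = 8*x^2*y + 3*y^2
At (3, -1): -69.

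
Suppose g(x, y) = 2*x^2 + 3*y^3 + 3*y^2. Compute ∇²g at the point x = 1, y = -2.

∂²g/∂x² = 4
∂²g/∂y² = 6*(3*y + 1)
∇²g = 18*y + 10
At (1, -2): -26.

-26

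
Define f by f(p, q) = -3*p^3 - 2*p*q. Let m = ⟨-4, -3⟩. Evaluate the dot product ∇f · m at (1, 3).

66

∂f/∂p = -9*p^2 - 2*q
∂f/∂q = -2*p
∇f at (1, 3) = (-15, -2)
∇f · m = (-15)(-4) + (-2)(-3) = 66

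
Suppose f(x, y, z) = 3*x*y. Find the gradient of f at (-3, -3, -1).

∂f/∂x = 3*y
∂f/∂y = 3*x
∂f/∂z = 0
∇f = (3*y, 3*x, 0)
At (-3, -3, -1): (-9, -9, 0).

(-9, -9, 0)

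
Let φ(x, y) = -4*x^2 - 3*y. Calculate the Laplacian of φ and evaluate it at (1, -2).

-8

∂²φ/∂x² = -8
∂²φ/∂y² = 0
∇²φ = -8
At (1, -2): -8.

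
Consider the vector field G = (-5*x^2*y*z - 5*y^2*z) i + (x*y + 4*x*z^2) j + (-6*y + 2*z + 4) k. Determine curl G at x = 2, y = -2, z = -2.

(26, 20, 14)

(∇×G)₁ = ∂G₃/∂y − ∂G₂/∂z = -8*x*z - 6
(∇×G)₂ = ∂G₁/∂z − ∂G₃/∂x = -5*x^2*y - 5*y^2
(∇×G)₃ = ∂G₂/∂x − ∂G₁/∂y = 5*x^2*z + 10*y*z + y + 4*z^2
∇×G = (-8*x*z - 6, -5*x^2*y - 5*y^2, 5*x^2*z + 10*y*z + y + 4*z^2)
At (2, -2, -2): (26, 20, 14).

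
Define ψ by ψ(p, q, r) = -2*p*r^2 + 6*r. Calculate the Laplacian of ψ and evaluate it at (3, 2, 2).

∂²ψ/∂p² = 0
∂²ψ/∂q² = 0
∂²ψ/∂r² = -4*p
∇²ψ = -4*p
At (3, 2, 2): -12.

-12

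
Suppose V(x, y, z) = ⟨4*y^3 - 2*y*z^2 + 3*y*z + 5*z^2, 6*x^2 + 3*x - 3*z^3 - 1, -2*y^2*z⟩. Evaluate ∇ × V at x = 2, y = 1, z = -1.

(13, -3, 20)

(∇×V)₁ = ∂V₃/∂y − ∂V₂/∂z = -4*y*z + 9*z^2
(∇×V)₂ = ∂V₁/∂z − ∂V₃/∂x = -4*y*z + 3*y + 10*z
(∇×V)₃ = ∂V₂/∂x − ∂V₁/∂y = 12*x - 12*y^2 + 2*z^2 - 3*z + 3
∇×V = (-4*y*z + 9*z^2, -4*y*z + 3*y + 10*z, 12*x - 12*y^2 + 2*z^2 - 3*z + 3)
At (2, 1, -1): (13, -3, 20).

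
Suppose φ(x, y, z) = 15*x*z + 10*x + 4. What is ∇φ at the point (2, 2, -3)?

(-35, 0, 30)

∂φ/∂x = 15*z + 10
∂φ/∂y = 0
∂φ/∂z = 15*x
∇φ = (15*z + 10, 0, 15*x)
At (2, 2, -3): (-35, 0, 30).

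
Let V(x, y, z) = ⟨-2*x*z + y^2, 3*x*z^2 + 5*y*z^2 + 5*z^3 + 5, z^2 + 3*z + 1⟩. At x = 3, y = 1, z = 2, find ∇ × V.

(-116, -6, 10)

(∇×V)₁ = ∂V₃/∂y − ∂V₂/∂z = -6*x*z - 10*y*z - 15*z^2
(∇×V)₂ = ∂V₁/∂z − ∂V₃/∂x = -2*x
(∇×V)₃ = ∂V₂/∂x − ∂V₁/∂y = -2*y + 3*z^2
∇×V = (-6*x*z - 10*y*z - 15*z^2, -2*x, -2*y + 3*z^2)
At (3, 1, 2): (-116, -6, 10).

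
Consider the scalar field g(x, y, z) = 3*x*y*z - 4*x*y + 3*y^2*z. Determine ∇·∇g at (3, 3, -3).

-18

∂²g/∂x² = 0
∂²g/∂y² = 6*z
∂²g/∂z² = 0
∇²g = 6*z
At (3, 3, -3): -18.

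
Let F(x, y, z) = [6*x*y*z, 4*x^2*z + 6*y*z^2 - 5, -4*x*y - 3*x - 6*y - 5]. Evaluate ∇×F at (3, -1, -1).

(-66, -19, -6)

(∇×F)₁ = ∂F₃/∂y − ∂F₂/∂z = -4*x^2 - 4*x - 12*y*z - 6
(∇×F)₂ = ∂F₁/∂z − ∂F₃/∂x = 6*x*y + 4*y + 3
(∇×F)₃ = ∂F₂/∂x − ∂F₁/∂y = 2*x*z
∇×F = (-4*x^2 - 4*x - 12*y*z - 6, 6*x*y + 4*y + 3, 2*x*z)
At (3, -1, -1): (-66, -19, -6).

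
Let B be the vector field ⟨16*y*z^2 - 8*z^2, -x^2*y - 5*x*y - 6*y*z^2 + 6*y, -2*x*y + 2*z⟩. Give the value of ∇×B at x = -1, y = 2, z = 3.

(74, 148, -150)

(∇×B)₁ = ∂B₃/∂y − ∂B₂/∂z = -2*x + 12*y*z
(∇×B)₂ = ∂B₁/∂z − ∂B₃/∂x = 32*y*z + 2*y - 16*z
(∇×B)₃ = ∂B₂/∂x − ∂B₁/∂y = -2*x*y - 5*y - 16*z^2
∇×B = (-2*x + 12*y*z, 32*y*z + 2*y - 16*z, -2*x*y - 5*y - 16*z^2)
At (-1, 2, 3): (74, 148, -150).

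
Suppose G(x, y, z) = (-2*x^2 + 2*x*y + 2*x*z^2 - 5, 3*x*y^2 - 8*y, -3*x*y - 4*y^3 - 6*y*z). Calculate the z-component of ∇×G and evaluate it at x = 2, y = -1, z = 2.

-1

(∇×G)_3 = ∂G₂/∂x − ∂G₁/∂y
= 3*y^2 − (2*x)
= -2*x + 3*y^2
At (2, -1, 2): -1.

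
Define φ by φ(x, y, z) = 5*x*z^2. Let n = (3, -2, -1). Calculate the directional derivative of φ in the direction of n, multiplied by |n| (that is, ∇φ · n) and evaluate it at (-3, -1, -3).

45

∂φ/∂x = 5*z^2
∂φ/∂y = 0
∂φ/∂z = 10*x*z
∇φ at (-3, -1, -3) = (45, 0, 90)
∇φ · n = (45)(3) + (0)(-2) + (90)(-1) = 45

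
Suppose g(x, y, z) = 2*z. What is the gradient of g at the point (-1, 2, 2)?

∂g/∂x = 0
∂g/∂y = 0
∂g/∂z = 2
∇g = (0, 0, 2)
At (-1, 2, 2): (0, 0, 2).

(0, 0, 2)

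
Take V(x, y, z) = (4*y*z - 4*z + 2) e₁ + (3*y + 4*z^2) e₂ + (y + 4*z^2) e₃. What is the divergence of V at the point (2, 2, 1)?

∂V₁/∂x = 0
∂V₂/∂y = 3
∂V₃/∂z = 8*z
∇·V = 8*z + 3
At (2, 2, 1): 11.

11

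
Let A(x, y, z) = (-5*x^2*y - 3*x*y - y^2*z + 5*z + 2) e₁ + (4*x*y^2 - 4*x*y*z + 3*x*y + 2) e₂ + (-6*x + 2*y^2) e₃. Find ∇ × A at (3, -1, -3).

(-16, 10, 49)

(∇×A)₁ = ∂A₃/∂y − ∂A₂/∂z = 4*x*y + 4*y
(∇×A)₂ = ∂A₁/∂z − ∂A₃/∂x = -y^2 + 11
(∇×A)₃ = ∂A₂/∂x − ∂A₁/∂y = 5*x^2 + 3*x + 4*y^2 - 2*y*z + 3*y
∇×A = (4*x*y + 4*y, -y^2 + 11, 5*x^2 + 3*x + 4*y^2 - 2*y*z + 3*y)
At (3, -1, -3): (-16, 10, 49).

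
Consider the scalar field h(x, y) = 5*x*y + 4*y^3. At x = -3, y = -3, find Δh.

-72

∂²h/∂x² = 0
∂²h/∂y² = 24*y
∇²h = 24*y
At (-3, -3): -72.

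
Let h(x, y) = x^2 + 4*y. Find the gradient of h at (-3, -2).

∂h/∂x = 2*x
∂h/∂y = 4
∇h = (2*x, 4)
At (-3, -2): (-6, 4).

(-6, 4)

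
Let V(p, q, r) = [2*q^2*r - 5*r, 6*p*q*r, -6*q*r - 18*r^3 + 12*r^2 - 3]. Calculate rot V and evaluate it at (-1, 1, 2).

(∇×V)₁ = ∂V₃/∂q − ∂V₂/∂r = -6*p*q - 6*r
(∇×V)₂ = ∂V₁/∂r − ∂V₃/∂p = 2*q^2 - 5
(∇×V)₃ = ∂V₂/∂p − ∂V₁/∂q = 2*q*r
∇×V = (-6*p*q - 6*r, 2*q^2 - 5, 2*q*r)
At (-1, 1, 2): (-6, -3, 4).

(-6, -3, 4)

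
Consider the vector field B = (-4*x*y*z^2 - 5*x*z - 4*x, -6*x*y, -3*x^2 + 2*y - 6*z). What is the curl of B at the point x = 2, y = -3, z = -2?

(2, -94, 50)

(∇×B)₁ = ∂B₃/∂y − ∂B₂/∂z = 2
(∇×B)₂ = ∂B₁/∂z − ∂B₃/∂x = -8*x*y*z + x
(∇×B)₃ = ∂B₂/∂x − ∂B₁/∂y = 4*x*z^2 - 6*y
∇×B = (2, -8*x*y*z + x, 4*x*z^2 - 6*y)
At (2, -3, -2): (2, -94, 50).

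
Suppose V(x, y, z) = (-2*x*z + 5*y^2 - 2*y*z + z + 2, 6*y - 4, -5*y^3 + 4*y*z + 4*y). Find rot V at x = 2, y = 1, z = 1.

(∇×V)₁ = ∂V₃/∂y − ∂V₂/∂z = -15*y^2 + 4*z + 4
(∇×V)₂ = ∂V₁/∂z − ∂V₃/∂x = -2*x - 2*y + 1
(∇×V)₃ = ∂V₂/∂x − ∂V₁/∂y = -10*y + 2*z
∇×V = (-15*y^2 + 4*z + 4, -2*x - 2*y + 1, -10*y + 2*z)
At (2, 1, 1): (-7, -5, -8).

(-7, -5, -8)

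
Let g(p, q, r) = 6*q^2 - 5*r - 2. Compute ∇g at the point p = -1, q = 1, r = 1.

(0, 12, -5)

∂g/∂p = 0
∂g/∂q = 12*q
∂g/∂r = -5
∇g = (0, 12*q, -5)
At (-1, 1, 1): (0, 12, -5).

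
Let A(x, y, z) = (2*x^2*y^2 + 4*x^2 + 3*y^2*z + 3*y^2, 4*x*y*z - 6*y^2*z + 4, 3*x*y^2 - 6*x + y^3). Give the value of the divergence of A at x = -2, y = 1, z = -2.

16

∂A₁/∂x = 4*x*y^2 + 8*x
∂A₂/∂y = 4*x*z - 12*y*z
∂A₃/∂z = 0
∇·A = 4*x*y^2 + 4*x*z + 8*x - 12*y*z
At (-2, 1, -2): 16.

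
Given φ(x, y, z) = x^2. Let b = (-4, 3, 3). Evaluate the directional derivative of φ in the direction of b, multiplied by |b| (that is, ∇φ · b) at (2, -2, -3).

∂φ/∂x = 2*x
∂φ/∂y = 0
∂φ/∂z = 0
∇φ at (2, -2, -3) = (4, 0, 0)
∇φ · b = (4)(-4) + (0)(3) + (0)(3) = -16

-16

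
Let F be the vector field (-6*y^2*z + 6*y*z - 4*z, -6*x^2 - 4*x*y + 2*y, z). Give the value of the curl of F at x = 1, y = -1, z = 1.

(∇×F)₁ = ∂F₃/∂y − ∂F₂/∂z = 0
(∇×F)₂ = ∂F₁/∂z − ∂F₃/∂x = -6*y^2 + 6*y - 4
(∇×F)₃ = ∂F₂/∂x − ∂F₁/∂y = -12*x + 12*y*z - 4*y - 6*z
∇×F = (0, -6*y^2 + 6*y - 4, -12*x + 12*y*z - 4*y - 6*z)
At (1, -1, 1): (0, -16, -26).

(0, -16, -26)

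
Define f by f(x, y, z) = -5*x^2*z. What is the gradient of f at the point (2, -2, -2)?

(40, 0, -20)

∂f/∂x = -10*x*z
∂f/∂y = 0
∂f/∂z = -5*x^2
∇f = (-10*x*z, 0, -5*x^2)
At (2, -2, -2): (40, 0, -20).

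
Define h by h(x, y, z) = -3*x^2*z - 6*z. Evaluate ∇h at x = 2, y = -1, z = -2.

(24, 0, -18)

∂h/∂x = -6*x*z
∂h/∂y = 0
∂h/∂z = -3*x^2 - 6
∇h = (-6*x*z, 0, -3*x^2 - 6)
At (2, -1, -2): (24, 0, -18).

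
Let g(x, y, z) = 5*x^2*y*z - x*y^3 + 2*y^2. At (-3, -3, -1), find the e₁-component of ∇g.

(∇g)_1 = ∂g/∂x = 10*x*y*z - y^3
At (-3, -3, -1): -63.

-63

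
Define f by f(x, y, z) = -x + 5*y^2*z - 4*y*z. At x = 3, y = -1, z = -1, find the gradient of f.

∂f/∂x = -1
∂f/∂y = 10*y*z - 4*z
∂f/∂z = 5*y^2 - 4*y
∇f = (-1, 10*y*z - 4*z, 5*y^2 - 4*y)
At (3, -1, -1): (-1, 14, 9).

(-1, 14, 9)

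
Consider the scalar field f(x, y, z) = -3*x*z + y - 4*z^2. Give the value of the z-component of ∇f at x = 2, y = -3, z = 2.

-22

(∇f)_3 = ∂f/∂z = -3*x - 8*z
At (2, -3, 2): -22.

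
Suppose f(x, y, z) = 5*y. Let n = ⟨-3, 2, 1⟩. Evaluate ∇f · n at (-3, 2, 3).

∂f/∂x = 0
∂f/∂y = 5
∂f/∂z = 0
∇f at (-3, 2, 3) = (0, 5, 0)
∇f · n = (0)(-3) + (5)(2) + (0)(1) = 10

10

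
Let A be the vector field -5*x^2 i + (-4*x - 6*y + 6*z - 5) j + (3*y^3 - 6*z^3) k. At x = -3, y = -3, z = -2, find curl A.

(75, 0, -4)

(∇×A)₁ = ∂A₃/∂y − ∂A₂/∂z = 9*y^2 - 6
(∇×A)₂ = ∂A₁/∂z − ∂A₃/∂x = 0
(∇×A)₃ = ∂A₂/∂x − ∂A₁/∂y = -4
∇×A = (9*y^2 - 6, 0, -4)
At (-3, -3, -2): (75, 0, -4).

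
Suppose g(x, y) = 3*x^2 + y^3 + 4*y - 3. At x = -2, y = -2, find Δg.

∂²g/∂x² = 6
∂²g/∂y² = 6*y
∇²g = 6*y + 6
At (-2, -2): -6.

-6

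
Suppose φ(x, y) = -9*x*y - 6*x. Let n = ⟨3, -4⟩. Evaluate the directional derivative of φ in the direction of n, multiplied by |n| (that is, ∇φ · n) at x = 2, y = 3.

∂φ/∂x = -9*y - 6
∂φ/∂y = -9*x
∇φ at (2, 3) = (-33, -18)
∇φ · n = (-33)(3) + (-18)(-4) = -27

-27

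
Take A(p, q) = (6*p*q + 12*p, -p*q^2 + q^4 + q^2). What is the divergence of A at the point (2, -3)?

-108

∂A₁/∂p = 6*q + 12
∂A₂/∂q = -2*p*q + 4*q^3 + 2*q
∇·A = -2*p*q + 4*q^3 + 8*q + 12
At (2, -3): -108.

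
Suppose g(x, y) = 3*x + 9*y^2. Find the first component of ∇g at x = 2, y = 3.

(∇g)_1 = ∂g/∂x = 3
At (2, 3): 3.

3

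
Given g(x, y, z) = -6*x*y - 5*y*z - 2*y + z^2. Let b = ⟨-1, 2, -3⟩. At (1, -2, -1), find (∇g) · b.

∂g/∂x = -6*y
∂g/∂y = -6*x - 5*z - 2
∂g/∂z = -5*y + 2*z
∇g at (1, -2, -1) = (12, -3, 8)
∇g · b = (12)(-1) + (-3)(2) + (8)(-3) = -42

-42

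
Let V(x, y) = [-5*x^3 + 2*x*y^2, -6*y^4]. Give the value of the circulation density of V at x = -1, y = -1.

∂V₂/∂x = 0
∂V₁/∂y = 4*x*y
Scalar curl = -4*x*y
At (-1, -1): -4.

-4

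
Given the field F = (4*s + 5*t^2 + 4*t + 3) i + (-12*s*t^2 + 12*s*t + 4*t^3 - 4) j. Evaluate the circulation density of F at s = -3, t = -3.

∂F₂/∂s = -12*t^2 + 12*t
∂F₁/∂t = 10*t + 4
Scalar curl = -12*t^2 + 2*t - 4
At (-3, -3): -118.

-118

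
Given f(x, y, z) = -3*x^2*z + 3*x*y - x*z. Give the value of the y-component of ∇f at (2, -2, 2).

(∇f)_2 = ∂f/∂y = 3*x
At (2, -2, 2): 6.

6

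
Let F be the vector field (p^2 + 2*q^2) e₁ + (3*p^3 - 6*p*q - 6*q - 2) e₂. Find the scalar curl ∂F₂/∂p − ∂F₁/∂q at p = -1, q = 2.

∂F₂/∂p = 9*p^2 - 6*q
∂F₁/∂q = 4*q
Scalar curl = 9*p^2 - 10*q
At (-1, 2): -11.

-11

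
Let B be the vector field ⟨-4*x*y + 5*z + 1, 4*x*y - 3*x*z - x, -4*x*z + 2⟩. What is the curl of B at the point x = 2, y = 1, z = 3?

(∇×B)₁ = ∂B₃/∂y − ∂B₂/∂z = 3*x
(∇×B)₂ = ∂B₁/∂z − ∂B₃/∂x = 4*z + 5
(∇×B)₃ = ∂B₂/∂x − ∂B₁/∂y = 4*x + 4*y - 3*z - 1
∇×B = (3*x, 4*z + 5, 4*x + 4*y - 3*z - 1)
At (2, 1, 3): (6, 17, 2).

(6, 17, 2)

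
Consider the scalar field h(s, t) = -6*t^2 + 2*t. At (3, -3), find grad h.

(0, 38)

∂h/∂s = 0
∂h/∂t = -12*t + 2
∇h = (0, -12*t + 2)
At (3, -3): (0, 38).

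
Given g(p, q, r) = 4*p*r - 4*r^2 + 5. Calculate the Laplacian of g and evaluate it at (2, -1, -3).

∂²g/∂p² = 0
∂²g/∂q² = 0
∂²g/∂r² = -8
∇²g = -8
At (2, -1, -3): -8.

-8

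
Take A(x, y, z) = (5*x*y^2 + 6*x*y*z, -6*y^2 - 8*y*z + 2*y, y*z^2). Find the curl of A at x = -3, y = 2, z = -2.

(∇×A)₁ = ∂A₃/∂y − ∂A₂/∂z = 8*y + z^2
(∇×A)₂ = ∂A₁/∂z − ∂A₃/∂x = 6*x*y
(∇×A)₃ = ∂A₂/∂x − ∂A₁/∂y = -10*x*y - 6*x*z
∇×A = (8*y + z^2, 6*x*y, -10*x*y - 6*x*z)
At (-3, 2, -2): (20, -36, 24).

(20, -36, 24)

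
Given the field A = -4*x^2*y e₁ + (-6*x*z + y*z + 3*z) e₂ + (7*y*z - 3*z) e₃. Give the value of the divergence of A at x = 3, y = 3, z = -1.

∂A₁/∂x = -8*x*y
∂A₂/∂y = z
∂A₃/∂z = 7*y - 3
∇·A = -8*x*y + 7*y + z - 3
At (3, 3, -1): -55.

-55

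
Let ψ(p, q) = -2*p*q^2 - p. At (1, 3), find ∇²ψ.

∂²ψ/∂p² = 0
∂²ψ/∂q² = -4*p
∇²ψ = -4*p
At (1, 3): -4.

-4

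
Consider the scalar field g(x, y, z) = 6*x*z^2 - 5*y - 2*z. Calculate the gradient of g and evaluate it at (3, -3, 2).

∂g/∂x = 6*z^2
∂g/∂y = -5
∂g/∂z = 12*x*z - 2
∇g = (6*z^2, -5, 12*x*z - 2)
At (3, -3, 2): (24, -5, 70).

(24, -5, 70)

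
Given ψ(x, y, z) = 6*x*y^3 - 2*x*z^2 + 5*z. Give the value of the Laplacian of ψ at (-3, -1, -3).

∂²ψ/∂x² = 0
∂²ψ/∂y² = 36*x*y
∂²ψ/∂z² = -4*x
∇²ψ = 36*x*y - 4*x
At (-3, -1, -3): 120.

120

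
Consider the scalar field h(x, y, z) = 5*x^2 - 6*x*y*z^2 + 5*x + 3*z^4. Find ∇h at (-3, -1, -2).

∂h/∂x = 10*x - 6*y*z^2 + 5
∂h/∂y = -6*x*z^2
∂h/∂z = -12*x*y*z + 12*z^3
∇h = (10*x - 6*y*z^2 + 5, -6*x*z^2, -12*x*y*z + 12*z^3)
At (-3, -1, -2): (-1, 72, -24).

(-1, 72, -24)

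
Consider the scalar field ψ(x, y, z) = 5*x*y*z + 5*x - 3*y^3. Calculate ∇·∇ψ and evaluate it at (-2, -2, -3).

∂²ψ/∂x² = 0
∂²ψ/∂y² = -18*y
∂²ψ/∂z² = 0
∇²ψ = -18*y
At (-2, -2, -3): 36.

36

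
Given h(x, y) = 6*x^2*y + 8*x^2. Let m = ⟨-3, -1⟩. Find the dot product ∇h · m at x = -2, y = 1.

∂h/∂x = 12*x*y + 16*x
∂h/∂y = 6*x^2
∇h at (-2, 1) = (-56, 24)
∇h · m = (-56)(-3) + (24)(-1) = 144

144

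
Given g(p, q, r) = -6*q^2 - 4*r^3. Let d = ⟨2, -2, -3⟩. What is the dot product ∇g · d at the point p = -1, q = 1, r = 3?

∂g/∂p = 0
∂g/∂q = -12*q
∂g/∂r = -12*r^2
∇g at (-1, 1, 3) = (0, -12, -108)
∇g · d = (0)(2) + (-12)(-2) + (-108)(-3) = 348

348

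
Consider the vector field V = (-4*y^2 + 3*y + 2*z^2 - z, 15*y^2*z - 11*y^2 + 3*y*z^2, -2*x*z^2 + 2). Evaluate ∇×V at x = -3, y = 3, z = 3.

(-189, 29, 21)

(∇×V)₁ = ∂V₃/∂y − ∂V₂/∂z = -15*y^2 - 6*y*z
(∇×V)₂ = ∂V₁/∂z − ∂V₃/∂x = 2*z^2 + 4*z - 1
(∇×V)₃ = ∂V₂/∂x − ∂V₁/∂y = 8*y - 3
∇×V = (-15*y^2 - 6*y*z, 2*z^2 + 4*z - 1, 8*y - 3)
At (-3, 3, 3): (-189, 29, 21).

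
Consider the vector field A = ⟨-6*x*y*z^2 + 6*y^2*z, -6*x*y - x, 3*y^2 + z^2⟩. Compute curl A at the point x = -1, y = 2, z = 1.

(∇×A)₁ = ∂A₃/∂y − ∂A₂/∂z = 6*y
(∇×A)₂ = ∂A₁/∂z − ∂A₃/∂x = -12*x*y*z + 6*y^2
(∇×A)₃ = ∂A₂/∂x − ∂A₁/∂y = 6*x*z^2 - 12*y*z - 6*y - 1
∇×A = (6*y, -12*x*y*z + 6*y^2, 6*x*z^2 - 12*y*z - 6*y - 1)
At (-1, 2, 1): (12, 48, -43).

(12, 48, -43)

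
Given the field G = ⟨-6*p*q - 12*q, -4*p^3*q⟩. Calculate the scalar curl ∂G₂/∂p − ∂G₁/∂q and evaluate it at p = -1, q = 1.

-6

∂G₂/∂p = -12*p^2*q
∂G₁/∂q = -6*p - 12
Scalar curl = -12*p^2*q + 6*p + 12
At (-1, 1): -6.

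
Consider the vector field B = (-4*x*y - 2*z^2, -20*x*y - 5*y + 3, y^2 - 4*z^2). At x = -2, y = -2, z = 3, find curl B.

(-4, -12, 32)

(∇×B)₁ = ∂B₃/∂y − ∂B₂/∂z = 2*y
(∇×B)₂ = ∂B₁/∂z − ∂B₃/∂x = -4*z
(∇×B)₃ = ∂B₂/∂x − ∂B₁/∂y = 4*x - 20*y
∇×B = (2*y, -4*z, 4*x - 20*y)
At (-2, -2, 3): (-4, -12, 32).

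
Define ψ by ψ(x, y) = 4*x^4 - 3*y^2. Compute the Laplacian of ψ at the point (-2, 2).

∂²ψ/∂x² = 48*x^2
∂²ψ/∂y² = -6
∇²ψ = 48*x^2 - 6
At (-2, 2): 186.

186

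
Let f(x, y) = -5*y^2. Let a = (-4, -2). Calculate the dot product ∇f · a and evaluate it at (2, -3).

∂f/∂x = 0
∂f/∂y = -10*y
∇f at (2, -3) = (0, 30)
∇f · a = (0)(-4) + (30)(-2) = -60

-60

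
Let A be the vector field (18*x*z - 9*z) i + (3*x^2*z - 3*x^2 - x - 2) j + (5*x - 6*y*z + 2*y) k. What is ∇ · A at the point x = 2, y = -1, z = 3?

60

∂A₁/∂x = 18*z
∂A₂/∂y = 0
∂A₃/∂z = -6*y
∇·A = -6*y + 18*z
At (2, -1, 3): 60.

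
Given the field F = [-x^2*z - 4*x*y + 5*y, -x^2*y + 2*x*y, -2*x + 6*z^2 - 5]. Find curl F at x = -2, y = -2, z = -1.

(0, -2, -25)

(∇×F)₁ = ∂F₃/∂y − ∂F₂/∂z = 0
(∇×F)₂ = ∂F₁/∂z − ∂F₃/∂x = -x^2 + 2
(∇×F)₃ = ∂F₂/∂x − ∂F₁/∂y = -2*x*y + 4*x + 2*y - 5
∇×F = (0, -x^2 + 2, -2*x*y + 4*x + 2*y - 5)
At (-2, -2, -1): (0, -2, -25).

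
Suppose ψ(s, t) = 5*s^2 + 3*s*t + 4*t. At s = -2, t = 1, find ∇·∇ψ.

10

∂²ψ/∂s² = 10
∂²ψ/∂t² = 0
∇²ψ = 10
At (-2, 1): 10.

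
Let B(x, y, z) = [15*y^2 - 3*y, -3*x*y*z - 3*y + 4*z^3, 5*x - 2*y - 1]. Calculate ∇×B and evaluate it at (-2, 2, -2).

(-62, -5, -45)

(∇×B)₁ = ∂B₃/∂y − ∂B₂/∂z = 3*x*y - 12*z^2 - 2
(∇×B)₂ = ∂B₁/∂z − ∂B₃/∂x = -5
(∇×B)₃ = ∂B₂/∂x − ∂B₁/∂y = -3*y*z - 30*y + 3
∇×B = (3*x*y - 12*z^2 - 2, -5, -3*y*z - 30*y + 3)
At (-2, 2, -2): (-62, -5, -45).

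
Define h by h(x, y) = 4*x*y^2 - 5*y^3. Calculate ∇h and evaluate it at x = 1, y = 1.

(4, -7)

∂h/∂x = 4*y^2
∂h/∂y = 8*x*y - 15*y^2
∇h = (4*y^2, 8*x*y - 15*y^2)
At (1, 1): (4, -7).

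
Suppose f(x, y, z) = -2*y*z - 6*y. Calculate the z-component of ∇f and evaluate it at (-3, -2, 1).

4

(∇f)_3 = ∂f/∂z = -2*y
At (-3, -2, 1): 4.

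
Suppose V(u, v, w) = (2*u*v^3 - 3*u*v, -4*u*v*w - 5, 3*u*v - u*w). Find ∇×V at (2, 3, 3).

(30, -6, -138)

(∇×V)₁ = ∂V₃/∂v − ∂V₂/∂w = 4*u*v + 3*u
(∇×V)₂ = ∂V₁/∂w − ∂V₃/∂u = -3*v + w
(∇×V)₃ = ∂V₂/∂u − ∂V₁/∂v = -6*u*v^2 + 3*u - 4*v*w
∇×V = (4*u*v + 3*u, -3*v + w, -6*u*v^2 + 3*u - 4*v*w)
At (2, 3, 3): (30, -6, -138).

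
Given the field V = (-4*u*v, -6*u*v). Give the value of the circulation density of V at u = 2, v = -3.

26

∂V₂/∂u = -6*v
∂V₁/∂v = -4*u
Scalar curl = 4*u - 6*v
At (2, -3): 26.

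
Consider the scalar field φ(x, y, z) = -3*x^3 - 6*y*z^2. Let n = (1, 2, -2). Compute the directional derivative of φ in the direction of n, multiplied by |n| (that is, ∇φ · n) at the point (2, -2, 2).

∂φ/∂x = -9*x^2
∂φ/∂y = -6*z^2
∂φ/∂z = -12*y*z
∇φ at (2, -2, 2) = (-36, -24, 48)
∇φ · n = (-36)(1) + (-24)(2) + (48)(-2) = -180

-180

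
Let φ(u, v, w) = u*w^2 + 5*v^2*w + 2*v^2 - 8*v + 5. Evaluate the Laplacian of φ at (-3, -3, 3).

28

∂²φ/∂u² = 0
∂²φ/∂v² = 2*(5*w + 2)
∂²φ/∂w² = 2*u
∇²φ = 2*u + 10*w + 4
At (-3, -3, 3): 28.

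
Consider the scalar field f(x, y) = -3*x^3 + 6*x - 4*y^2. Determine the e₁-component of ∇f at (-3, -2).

(∇f)_1 = ∂f/∂x = -9*x^2 + 6
At (-3, -2): -75.

-75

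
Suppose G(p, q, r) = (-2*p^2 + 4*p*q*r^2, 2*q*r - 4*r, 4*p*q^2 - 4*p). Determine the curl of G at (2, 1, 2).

(∇×G)₁ = ∂G₃/∂q − ∂G₂/∂r = 8*p*q - 2*q + 4
(∇×G)₂ = ∂G₁/∂r − ∂G₃/∂p = 8*p*q*r - 4*q^2 + 4
(∇×G)₃ = ∂G₂/∂p − ∂G₁/∂q = -4*p*r^2
∇×G = (8*p*q - 2*q + 4, 8*p*q*r - 4*q^2 + 4, -4*p*r^2)
At (2, 1, 2): (18, 32, -32).

(18, 32, -32)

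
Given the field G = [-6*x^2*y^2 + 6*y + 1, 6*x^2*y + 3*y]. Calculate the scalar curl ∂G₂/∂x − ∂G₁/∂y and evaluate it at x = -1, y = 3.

-6

∂G₂/∂x = 12*x*y
∂G₁/∂y = -12*x^2*y + 6
Scalar curl = 12*x^2*y + 12*x*y - 6
At (-1, 3): -6.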